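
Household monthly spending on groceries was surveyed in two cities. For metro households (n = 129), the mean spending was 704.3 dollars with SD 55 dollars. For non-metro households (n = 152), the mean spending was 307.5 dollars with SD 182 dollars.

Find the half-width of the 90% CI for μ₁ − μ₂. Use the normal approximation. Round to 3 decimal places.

Per-group SEs: s₁/√n₁ = 55/√129 = 4.8425, s₂/√n₂ = 182/√152 = 14.7621.
Unpooled SE of the difference: √(23.44980625 + 217.91959641) = 15.5361.
Margin of error = z* · SE = 1.645 × 15.5361 = 25.5569.

25.557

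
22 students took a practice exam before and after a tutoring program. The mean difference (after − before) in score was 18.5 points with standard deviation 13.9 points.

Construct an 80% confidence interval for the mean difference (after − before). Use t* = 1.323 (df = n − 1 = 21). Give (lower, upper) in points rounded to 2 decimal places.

(14.58, 22.42)

Paired design: SE = s_d/√n = 13.9/√22 = 2.9635.
t* = 1.323; margin of error = 1.323 × 2.9635 = 3.9207.
18.5 ± 3.9207 → (14.58, 22.42).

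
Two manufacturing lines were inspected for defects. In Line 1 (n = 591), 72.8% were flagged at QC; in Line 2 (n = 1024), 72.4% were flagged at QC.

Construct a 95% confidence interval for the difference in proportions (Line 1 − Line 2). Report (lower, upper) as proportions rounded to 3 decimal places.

(-0.041, 0.049)

The two standard errors are √(0.7280×0.2720/591) = 0.01830 and √(0.7240×0.2760/1024) = 0.01397.
Because the samples are independent, SE_diff = √(0.01830² + 0.01397²) = 0.02302.
Using z* = 1.960 for 95%, ME = 1.960 × 0.02302 = 0.04512.
p̂₁ − p̂₂ = 0.0040; interval 0.0040 ± 0.04512 gives (-0.041, 0.049).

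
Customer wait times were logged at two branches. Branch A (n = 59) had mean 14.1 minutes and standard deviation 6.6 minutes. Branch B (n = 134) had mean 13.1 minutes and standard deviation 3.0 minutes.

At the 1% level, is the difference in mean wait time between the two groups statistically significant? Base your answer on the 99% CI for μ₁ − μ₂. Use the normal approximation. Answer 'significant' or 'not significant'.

Per-group SEs: s₁/√n₁ = 6.6/√59 = 0.8592, s₂/√n₂ = 3.0/√134 = 0.2592.
Unpooled SE of the difference: √(0.73822464 + 0.06718464) = 0.8974.
Margin of error = z* · SE = 2.576 × 0.8974 = 2.3117.
x̄₁ − x̄₂ = 14.1 − 13.1 = 1.0000.
CI: 1.0000 ± 2.3117 = (-1.3117, 3.3117).
The interval (-1.3117, 3.3117) contains 0, so the difference is not significant.

not significant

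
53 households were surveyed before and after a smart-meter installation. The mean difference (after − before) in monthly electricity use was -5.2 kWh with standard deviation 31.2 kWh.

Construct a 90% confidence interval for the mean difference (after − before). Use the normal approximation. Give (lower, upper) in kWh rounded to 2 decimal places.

Paired design: SE = s_d/√n = 31.2/√53 = 4.2856.
z* = 1.645; margin of error = 1.645 × 4.2856 = 7.0498.
-5.2 ± 7.0498 → (-12.25, 1.85).

(-12.25, 1.85)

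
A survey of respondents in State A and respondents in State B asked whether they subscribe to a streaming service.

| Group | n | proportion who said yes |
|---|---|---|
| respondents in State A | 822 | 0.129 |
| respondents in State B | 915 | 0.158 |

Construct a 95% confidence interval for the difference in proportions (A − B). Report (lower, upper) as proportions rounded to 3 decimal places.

(-0.062, 0.004)

SE₁ = √(p̂₁(1−p̂₁)/n₁) = √(0.1290·0.8710/822) = 0.01169; SE₂ = √(0.1580·0.8420/915) = 0.01206.
Independent samples: SE of the difference = √(SE₁² + SE₂²) = √(0.0001366561 + 0.0001454436) = 0.01680.
z* for 95% confidence is 1.960, so the margin of error is 1.960 × 0.01680 = 0.03293.
Point estimate p̂₁ − p̂₂ = 0.1290 − 0.1580 = -0.0290.
-0.0290 ± 0.03293 → (-0.062, 0.004).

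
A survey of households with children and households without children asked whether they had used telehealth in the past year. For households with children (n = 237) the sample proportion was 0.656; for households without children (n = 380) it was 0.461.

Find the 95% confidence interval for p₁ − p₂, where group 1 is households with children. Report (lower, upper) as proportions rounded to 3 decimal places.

(0.116, 0.274)

Each SE is √(p̂(1−p̂)/n): √(0.6560·0.3440/237) = 0.03086 and √(0.4610·0.5390/380) = 0.02557.
SE(p̂₁ − p̂₂) = √(SE₁² + SE₂²) = √(0.0009523396 + 0.0006538249) = 0.04008, since the two samples are independent.
At 95% confidence z* = 1.960; margin = 1.960 × 0.04008 = 0.07856.
The difference is 0.6560 − 0.4610 = 0.1950, so the interval is 0.1950 ± 0.07856 = (0.116, 0.274).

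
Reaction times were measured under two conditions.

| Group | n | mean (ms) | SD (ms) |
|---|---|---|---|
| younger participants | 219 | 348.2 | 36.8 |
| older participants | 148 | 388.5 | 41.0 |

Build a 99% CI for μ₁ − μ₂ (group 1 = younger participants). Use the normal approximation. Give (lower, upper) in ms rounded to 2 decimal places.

(-51.09, -29.51)

Per-group SEs: s₁/√n₁ = 36.8/√219 = 2.4867, s₂/√n₂ = 41.0/√148 = 3.3702.
Unpooled SE of the difference: √(6.18367689 + 11.35824804) = 4.1883.
Margin of error = z* · SE = 2.576 × 4.1883 = 10.7891.
x̄₁ − x̄₂ = 348.2 − 388.5 = -40.3000.
CI: -40.3000 ± 10.7891 = (-51.09, -29.51).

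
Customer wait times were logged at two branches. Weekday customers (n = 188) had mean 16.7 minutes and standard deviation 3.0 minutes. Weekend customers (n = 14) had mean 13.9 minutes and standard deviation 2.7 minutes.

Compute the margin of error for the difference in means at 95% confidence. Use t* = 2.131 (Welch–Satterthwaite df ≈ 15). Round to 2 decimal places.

1.61

Standard errors of each mean: 3.0/√188 = 0.2188 and 2.7/√14 = 0.7216.
SE(x̄₁ − x̄₂) = √(0.2188² + 0.7216²) = 0.7540 for independent samples with unequal variances.
With t* = 2.131, the margin is 2.131 × 0.7540 = 1.6068.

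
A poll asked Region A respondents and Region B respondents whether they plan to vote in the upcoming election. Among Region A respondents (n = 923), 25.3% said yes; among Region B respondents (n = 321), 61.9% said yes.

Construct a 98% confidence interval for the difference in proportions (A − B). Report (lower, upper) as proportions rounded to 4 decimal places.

The two standard errors are √(0.2530×0.7470/923) = 0.01431 and √(0.6190×0.3810/321) = 0.02711.
Because the samples are independent, SE_diff = √(0.01431² + 0.02711²) = 0.03065.
Using z* = 2.326 for 98%, ME = 2.326 × 0.03065 = 0.07129.
p̂₁ − p̂₂ = -0.3660; interval -0.3660 ± 0.07129 gives (-0.4373, -0.2947).

(-0.4373, -0.2947)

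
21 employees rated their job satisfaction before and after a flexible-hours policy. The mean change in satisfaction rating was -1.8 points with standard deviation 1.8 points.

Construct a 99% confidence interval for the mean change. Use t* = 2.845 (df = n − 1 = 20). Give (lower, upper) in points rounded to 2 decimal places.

Paired design: SE = s_d/√n = 1.8/√21 = 0.3928.
t* = 2.845; margin of error = 2.845 × 0.3928 = 1.1175.
-1.8 ± 1.1175 → (-2.92, -0.68).

(-2.92, -0.68)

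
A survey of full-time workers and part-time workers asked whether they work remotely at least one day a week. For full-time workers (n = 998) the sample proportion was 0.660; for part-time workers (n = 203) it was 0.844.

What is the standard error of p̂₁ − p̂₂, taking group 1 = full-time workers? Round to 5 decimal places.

0.02955

The two standard errors are √(0.6600×0.3400/998) = 0.01499 and √(0.8440×0.1560/203) = 0.02547.
Because the samples are independent, SE_diff = √(0.01499² + 0.02547²) = 0.02955.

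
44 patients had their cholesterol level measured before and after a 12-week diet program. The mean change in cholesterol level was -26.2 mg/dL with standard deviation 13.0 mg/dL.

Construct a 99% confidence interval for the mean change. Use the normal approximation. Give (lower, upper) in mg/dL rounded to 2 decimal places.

Paired design: SE = s_d/√n = 13.0/√44 = 1.9598.
z* = 2.576; margin of error = 2.576 × 1.9598 = 5.0484.
-26.2 ± 5.0484 → (-31.25, -21.15).

(-31.25, -21.15)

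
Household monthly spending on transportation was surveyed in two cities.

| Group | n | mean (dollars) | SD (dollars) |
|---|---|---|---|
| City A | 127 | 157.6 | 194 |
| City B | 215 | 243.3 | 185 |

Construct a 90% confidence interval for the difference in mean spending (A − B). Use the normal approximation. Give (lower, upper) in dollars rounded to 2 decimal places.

(-120.81, -50.59)

Standard errors of each mean: 194/√127 = 17.2147 and 185/√215 = 12.6169.
SE(x̄₁ − x̄₂) = √(17.2147² + 12.6169²) = 21.3432 for independent samples with unequal variances.
With z* = 1.645, the margin is 1.645 × 21.3432 = 35.1096.
x̄₁ − x̄₂ = 157.6 − 243.3 = -85.7000; the interval is -85.7000 ± 35.1096 = (-120.81, -50.59).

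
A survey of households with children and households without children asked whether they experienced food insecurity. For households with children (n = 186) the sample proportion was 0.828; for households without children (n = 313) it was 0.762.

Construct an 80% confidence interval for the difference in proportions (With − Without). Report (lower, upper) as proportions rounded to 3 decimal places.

(0.019, 0.113)

SE₁ = √(p̂₁(1−p̂₁)/n₁) = √(0.8280·0.1720/186) = 0.02767; SE₂ = √(0.7620·0.2380/313) = 0.02407.
Independent samples: SE of the difference = √(SE₁² + SE₂²) = √(0.0007656289 + 0.0005793649) = 0.03667.
z* for 80% confidence is 1.282, so the margin of error is 1.282 × 0.03667 = 0.04701.
Point estimate p̂₁ − p̂₂ = 0.8280 − 0.7620 = 0.0660.
0.0660 ± 0.04701 → (0.019, 0.113).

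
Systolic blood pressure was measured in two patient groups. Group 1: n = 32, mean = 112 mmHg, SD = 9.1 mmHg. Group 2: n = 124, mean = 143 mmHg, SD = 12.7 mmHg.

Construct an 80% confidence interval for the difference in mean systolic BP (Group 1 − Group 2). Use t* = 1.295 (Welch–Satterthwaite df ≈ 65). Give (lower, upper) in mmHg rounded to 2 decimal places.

Standard errors of each mean: 9.1/√32 = 1.6087 and 12.7/√124 = 1.1405.
SE(x̄₁ − x̄₂) = √(1.6087² + 1.1405²) = 1.9720 for independent samples with unequal variances.
With t* = 1.295, the margin is 1.295 × 1.9720 = 2.5537.
x̄₁ − x̄₂ = 112 − 143 = -31.0000; the interval is -31.0000 ± 2.5537 = (-33.55, -28.45).

(-33.55, -28.45)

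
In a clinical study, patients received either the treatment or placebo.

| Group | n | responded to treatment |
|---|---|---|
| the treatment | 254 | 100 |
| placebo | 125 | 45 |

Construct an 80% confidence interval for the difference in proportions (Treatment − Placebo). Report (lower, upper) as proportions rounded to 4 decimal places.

Sample proportions: 100/254 = 0.3937, 45/125 = 0.3600.
Each SE is √(p̂(1−p̂)/n): √(0.3937·0.6063/254) = 0.03066 and √(0.3600·0.6400/125) = 0.04293.
SE(p̂₁ − p̂₂) = √(SE₁² + SE₂²) = √(0.0009400356 + 0.0018429849) = 0.05275, since the two samples are independent.
At 80% confidence z* = 1.282; margin = 1.282 × 0.05275 = 0.06763.
The difference is 0.3937 − 0.3600 = 0.0337, so the interval is 0.0337 ± 0.06763 = (-0.0339, 0.1013).

(-0.0339, 0.1013)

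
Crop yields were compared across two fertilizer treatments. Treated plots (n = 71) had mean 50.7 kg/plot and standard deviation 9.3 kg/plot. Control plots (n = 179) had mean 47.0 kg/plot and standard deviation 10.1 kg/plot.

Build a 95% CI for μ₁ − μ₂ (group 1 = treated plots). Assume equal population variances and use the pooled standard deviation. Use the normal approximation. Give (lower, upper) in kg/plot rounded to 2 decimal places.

(0.98, 6.42)

s_p = √[((n₁−1)s₁² + (n₂−1)s₂²)/(n₁+n₂−2)] = √[(70·9.3² + 178·10.1²)/248] = 9.8808.
SE = 9.8808·√(1/71 + 1/179) = 1.3858.
With z* = 1.960, margin = 1.960 × 1.3858 = 2.7162.
x̄₁ − x̄₂ = 50.7 − 47.0 = 3.7000; interval 3.7000 ± 2.7162 = (0.98, 6.42).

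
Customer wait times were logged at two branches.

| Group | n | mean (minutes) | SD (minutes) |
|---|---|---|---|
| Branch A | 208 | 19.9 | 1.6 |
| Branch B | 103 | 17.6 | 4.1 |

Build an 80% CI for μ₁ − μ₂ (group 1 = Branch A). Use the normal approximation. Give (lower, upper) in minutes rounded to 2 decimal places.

(1.76, 2.84)

Per-group SEs: s₁/√n₁ = 1.6/√208 = 0.1109, s₂/√n₂ = 4.1/√103 = 0.4040.
Unpooled SE of the difference: √(0.01229881 + 0.163216) = 0.4189.
Margin of error = z* · SE = 1.282 × 0.4189 = 0.5370.
x̄₁ − x̄₂ = 19.9 − 17.6 = 2.3000.
CI: 2.3000 ± 0.5370 = (1.76, 2.84).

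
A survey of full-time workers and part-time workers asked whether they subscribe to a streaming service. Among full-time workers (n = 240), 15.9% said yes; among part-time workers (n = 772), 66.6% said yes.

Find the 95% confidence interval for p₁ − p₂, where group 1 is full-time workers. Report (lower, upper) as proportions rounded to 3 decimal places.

Each SE is √(p̂(1−p̂)/n): √(0.1590·0.8410/240) = 0.02360 and √(0.6660·0.3340/772) = 0.01697.
SE(p̂₁ − p̂₂) = √(SE₁² + SE₂²) = √(0.00055696 + 0.0002879809) = 0.02907, since the two samples are independent.
At 95% confidence z* = 1.960; margin = 1.960 × 0.02907 = 0.05698.
The difference is 0.1590 − 0.6660 = -0.5070, so the interval is -0.5070 ± 0.05698 = (-0.564, -0.450).

(-0.564, -0.450)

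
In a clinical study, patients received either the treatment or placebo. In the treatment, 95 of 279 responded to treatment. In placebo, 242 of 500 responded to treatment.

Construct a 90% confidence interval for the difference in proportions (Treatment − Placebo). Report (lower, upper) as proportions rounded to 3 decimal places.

(-0.203, -0.084)

p̂₁ = 95/279 = 0.3405 and p̂₂ = 242/500 = 0.4840.
SE₁ = √(p̂₁(1−p̂₁)/n₁) = √(0.3405·0.6595/279) = 0.02837; SE₂ = √(0.4840·0.5160/500) = 0.02235.
Independent samples: SE of the difference = √(SE₁² + SE₂²) = √(0.0008048569 + 0.0004995225) = 0.03612.
z* for 90% confidence is 1.645, so the margin of error is 1.645 × 0.03612 = 0.05942.
Point estimate p̂₁ − p̂₂ = 0.3405 − 0.4840 = -0.1435.
-0.1435 ± 0.05942 → (-0.203, -0.084).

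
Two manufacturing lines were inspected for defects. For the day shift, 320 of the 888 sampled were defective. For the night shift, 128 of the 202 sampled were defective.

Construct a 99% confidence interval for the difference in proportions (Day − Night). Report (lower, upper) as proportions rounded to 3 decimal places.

Sample proportions: 320/888 = 0.3604, 128/202 = 0.6337.
Each SE is √(p̂(1−p̂)/n): √(0.3604·0.6396/888) = 0.01611 and √(0.6337·0.3663/202) = 0.03390.
SE(p̂₁ − p̂₂) = √(SE₁² + SE₂²) = √(0.0002595321 + 0.00114921) = 0.03753, since the two samples are independent.
At 99% confidence z* = 2.576; margin = 2.576 × 0.03753 = 0.09668.
The difference is 0.3604 − 0.6337 = -0.2733, so the interval is -0.2733 ± 0.09668 = (-0.370, -0.177).

(-0.370, -0.177)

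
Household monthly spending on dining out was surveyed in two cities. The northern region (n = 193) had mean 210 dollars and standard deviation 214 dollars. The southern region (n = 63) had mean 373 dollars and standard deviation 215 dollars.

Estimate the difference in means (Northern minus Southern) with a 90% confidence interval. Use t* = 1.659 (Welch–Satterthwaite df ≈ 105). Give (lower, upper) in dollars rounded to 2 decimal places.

(-214.70, -111.30)

SE₁ = s₁/√n₁ = 214/√193 = 15.4041; SE₂ = 215/√63 = 27.0875.
Independent samples, unequal variances: SE_diff = √(SE₁² + SE₂²) = √(237.28629681 + 733.73265625) = 31.1612.
t* = 1.659, so margin of error = 1.659 × 31.1612 = 51.6964.
Difference in means = 210 − 373 = -163.0000.
-163.0000 ± 51.6964 → (-214.70, -111.30).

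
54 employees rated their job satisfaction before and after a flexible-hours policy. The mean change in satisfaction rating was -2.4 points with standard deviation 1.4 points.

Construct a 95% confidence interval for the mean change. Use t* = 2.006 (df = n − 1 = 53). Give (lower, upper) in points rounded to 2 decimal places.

(-2.78, -2.02)

Paired design: SE = s_d/√n = 1.4/√54 = 0.1905.
t* = 2.006; margin of error = 2.006 × 0.1905 = 0.3821.
-2.4 ± 0.3821 → (-2.78, -2.02).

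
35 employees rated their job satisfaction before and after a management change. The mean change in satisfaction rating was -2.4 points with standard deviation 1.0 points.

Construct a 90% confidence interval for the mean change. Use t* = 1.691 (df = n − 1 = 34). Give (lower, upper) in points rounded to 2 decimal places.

(-2.69, -2.11)

Paired design: SE = s_d/√n = 1.0/√35 = 0.1690.
t* = 1.691; margin of error = 1.691 × 0.1690 = 0.2858.
-2.4 ± 0.2858 → (-2.69, -2.11).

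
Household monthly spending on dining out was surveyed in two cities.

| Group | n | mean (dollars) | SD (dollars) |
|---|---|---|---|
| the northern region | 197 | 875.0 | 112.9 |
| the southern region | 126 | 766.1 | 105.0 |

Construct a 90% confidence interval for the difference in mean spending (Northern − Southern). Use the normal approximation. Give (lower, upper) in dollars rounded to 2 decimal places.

Per-group SEs: s₁/√n₁ = 112.9/√197 = 8.0438, s₂/√n₂ = 105.0/√126 = 9.3541.
Unpooled SE of the difference: √(64.70271844 + 87.49918681) = 12.3370.
Margin of error = z* · SE = 1.645 × 12.3370 = 20.2944.
x̄₁ − x̄₂ = 875.0 − 766.1 = 108.9000.
CI: 108.9000 ± 20.2944 = (88.61, 129.19).

(88.61, 129.19)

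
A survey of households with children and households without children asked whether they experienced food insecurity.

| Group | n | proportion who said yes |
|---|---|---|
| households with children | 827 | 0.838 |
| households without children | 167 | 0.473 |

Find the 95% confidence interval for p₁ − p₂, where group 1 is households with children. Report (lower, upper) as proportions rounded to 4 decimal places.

The two standard errors are √(0.8380×0.1620/827) = 0.01281 and √(0.4730×0.5270/167) = 0.03863.
Because the samples are independent, SE_diff = √(0.01281² + 0.03863²) = 0.04070.
Using z* = 1.960 for 95%, ME = 1.960 × 0.04070 = 0.07977.
p̂₁ − p̂₂ = 0.3650; interval 0.3650 ± 0.07977 gives (0.2852, 0.4448).

(0.2852, 0.4448)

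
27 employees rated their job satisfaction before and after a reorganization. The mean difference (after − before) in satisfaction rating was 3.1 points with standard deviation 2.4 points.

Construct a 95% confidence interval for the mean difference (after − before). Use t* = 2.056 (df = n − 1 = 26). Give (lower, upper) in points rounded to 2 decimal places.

Paired design: SE = s_d/√n = 2.4/√27 = 0.4619.
t* = 2.056; margin of error = 2.056 × 0.4619 = 0.9497.
3.1 ± 0.9497 → (2.15, 4.05).

(2.15, 4.05)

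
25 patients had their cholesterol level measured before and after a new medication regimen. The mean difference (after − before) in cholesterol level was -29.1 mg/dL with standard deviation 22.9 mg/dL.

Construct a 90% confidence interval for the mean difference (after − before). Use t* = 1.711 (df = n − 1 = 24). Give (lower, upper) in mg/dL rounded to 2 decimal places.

(-36.94, -21.26)

Paired design: SE = s_d/√n = 22.9/√25 = 4.5800.
t* = 1.711; margin of error = 1.711 × 4.5800 = 7.8364.
-29.1 ± 7.8364 → (-36.94, -21.26).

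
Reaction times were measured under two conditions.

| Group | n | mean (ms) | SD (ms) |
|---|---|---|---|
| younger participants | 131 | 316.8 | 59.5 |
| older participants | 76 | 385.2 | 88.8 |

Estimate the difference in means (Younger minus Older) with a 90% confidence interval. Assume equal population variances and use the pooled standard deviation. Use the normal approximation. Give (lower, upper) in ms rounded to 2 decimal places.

Pooled variance s_p² = [130·59.5² + 75·88.8²] / (131+76−2) = 5129.9537, so s_p = 71.6237.
SE_diff = s_p·√(1/n₁ + 1/n₂) = 71.6237·√(1/131 + 1/76) = 10.3276.
z* = 1.645; margin = 1.645 × 10.3276 = 16.9889.
Difference = 316.8 − 385.2 = -68.4000.
-68.4000 ± 16.9889 → (-85.39, -51.41).

(-85.39, -51.41)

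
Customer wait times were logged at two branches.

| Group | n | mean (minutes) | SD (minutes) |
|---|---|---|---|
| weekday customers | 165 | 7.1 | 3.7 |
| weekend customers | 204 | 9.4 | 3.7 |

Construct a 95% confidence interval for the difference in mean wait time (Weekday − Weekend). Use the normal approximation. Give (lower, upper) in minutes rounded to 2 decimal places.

SE₁ = s₁/√n₁ = 3.7/√165 = 0.2880; SE₂ = 3.7/√204 = 0.2591.
Independent samples, unequal variances: SE_diff = √(SE₁² + SE₂²) = √(0.082944 + 0.06713281) = 0.3874.
z* = 1.960, so margin of error = 1.960 × 0.3874 = 0.7593.
Difference in means = 7.1 − 9.4 = -2.3000.
-2.3000 ± 0.7593 → (-3.06, -1.54).

(-3.06, -1.54)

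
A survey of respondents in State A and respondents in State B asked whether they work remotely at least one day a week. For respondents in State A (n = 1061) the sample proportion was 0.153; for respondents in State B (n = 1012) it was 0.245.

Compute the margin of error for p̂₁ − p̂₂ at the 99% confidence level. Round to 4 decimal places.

0.0450

SE₁ = √(p̂₁(1−p̂₁)/n₁) = √(0.1530·0.8470/1061) = 0.01105; SE₂ = √(0.2450·0.7550/1012) = 0.01352.
Independent samples: SE of the difference = √(SE₁² + SE₂²) = √(0.0001221025 + 0.0001827904) = 0.01746.
z* for 99% confidence is 2.576, so the margin of error is 2.576 × 0.01746 = 0.04498.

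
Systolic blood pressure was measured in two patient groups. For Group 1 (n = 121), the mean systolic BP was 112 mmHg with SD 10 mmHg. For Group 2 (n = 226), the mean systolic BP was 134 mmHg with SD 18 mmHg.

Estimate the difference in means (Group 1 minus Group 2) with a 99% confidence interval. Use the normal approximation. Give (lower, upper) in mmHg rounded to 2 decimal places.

Standard errors of each mean: 10/√121 = 0.9091 and 18/√226 = 1.1973.
SE(x̄₁ − x̄₂) = √(0.9091² + 1.1973²) = 1.5033 for independent samples with unequal variances.
With z* = 2.576, the margin is 2.576 × 1.5033 = 3.8725.
x̄₁ − x̄₂ = 112 − 134 = -22.0000; the interval is -22.0000 ± 3.8725 = (-25.87, -18.13).

(-25.87, -18.13)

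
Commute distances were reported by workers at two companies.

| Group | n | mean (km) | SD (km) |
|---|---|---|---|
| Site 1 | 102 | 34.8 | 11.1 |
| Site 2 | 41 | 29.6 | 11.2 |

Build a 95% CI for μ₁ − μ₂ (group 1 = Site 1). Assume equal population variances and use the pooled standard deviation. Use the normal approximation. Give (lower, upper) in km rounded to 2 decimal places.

(1.17, 9.23)

Pooled variance s_p² = [101·11.1² + 40·11.2²] / (102+41−2) = 123.8426, so s_p = 11.1285.
SE_diff = s_p·√(1/n₁ + 1/n₂) = 11.1285·√(1/102 + 1/41) = 2.0578.
z* = 1.960; margin = 1.960 × 2.0578 = 4.0333.
Difference = 34.8 − 29.6 = 5.2000.
5.2000 ± 4.0333 → (1.17, 9.23).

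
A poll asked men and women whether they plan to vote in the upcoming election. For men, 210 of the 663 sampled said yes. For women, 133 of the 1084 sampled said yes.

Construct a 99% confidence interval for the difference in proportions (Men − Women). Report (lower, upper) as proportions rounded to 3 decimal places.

(0.141, 0.247)

p̂₁ = 210/663 = 0.3167 and p̂₂ = 133/1084 = 0.1227.
SE₁ = √(p̂₁(1−p̂₁)/n₁) = √(0.3167·0.6833/663) = 0.01807; SE₂ = √(0.1227·0.8773/1084) = 0.00997.
Independent samples: SE of the difference = √(SE₁² + SE₂²) = √(0.0003265249 + 0.0000994009) = 0.02064.
z* for 99% confidence is 2.576, so the margin of error is 2.576 × 0.02064 = 0.05317.
Point estimate p̂₁ − p̂₂ = 0.3167 − 0.1227 = 0.1940.
0.1940 ± 0.05317 → (0.141, 0.247).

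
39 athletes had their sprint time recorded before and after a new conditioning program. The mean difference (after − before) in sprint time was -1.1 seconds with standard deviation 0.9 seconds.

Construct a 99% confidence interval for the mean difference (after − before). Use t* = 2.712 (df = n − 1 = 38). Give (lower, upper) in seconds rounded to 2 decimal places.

(-1.49, -0.71)

This is a matched-pairs design, so SE = s_d/√n = 0.9/√39 = 0.1441.
Margin = 2.712 × 0.1441 = 0.3908; the interval is -1.1 ± 0.3908 = (-1.49, -0.71).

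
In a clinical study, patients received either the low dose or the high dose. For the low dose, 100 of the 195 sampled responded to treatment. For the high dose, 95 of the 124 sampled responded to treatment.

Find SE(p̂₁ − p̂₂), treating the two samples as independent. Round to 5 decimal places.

p̂₁ = 100/195 = 0.5128 and p̂₂ = 95/124 = 0.7661.
SE₁ = √(p̂₁(1−p̂₁)/n₁) = √(0.5128·0.4872/195) = 0.03579; SE₂ = √(0.7661·0.2339/124) = 0.03801.
Independent samples: SE of the difference = √(SE₁² + SE₂²) = √(0.0012809241 + 0.0014447601) = 0.05221.

0.05221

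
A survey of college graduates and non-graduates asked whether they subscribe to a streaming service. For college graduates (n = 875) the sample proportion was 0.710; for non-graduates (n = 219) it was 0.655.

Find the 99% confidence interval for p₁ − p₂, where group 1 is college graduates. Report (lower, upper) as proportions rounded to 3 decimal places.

The two standard errors are √(0.7100×0.2900/875) = 0.01534 and √(0.6550×0.3450/219) = 0.03212.
Because the samples are independent, SE_diff = √(0.01534² + 0.03212²) = 0.03560.
Using z* = 2.576 for 99%, ME = 2.576 × 0.03560 = 0.09171.
p̂₁ − p̂₂ = 0.0550; interval 0.0550 ± 0.09171 gives (-0.037, 0.147).

(-0.037, 0.147)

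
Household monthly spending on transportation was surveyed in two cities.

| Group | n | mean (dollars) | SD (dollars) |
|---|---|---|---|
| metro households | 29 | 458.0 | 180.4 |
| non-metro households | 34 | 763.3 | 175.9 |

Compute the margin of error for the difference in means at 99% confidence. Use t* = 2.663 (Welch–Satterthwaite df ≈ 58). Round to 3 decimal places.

SE₁ = s₁/√n₁ = 180.4/√29 = 33.4994; SE₂ = 175.9/√34 = 30.1666.
Independent samples, unequal variances: SE_diff = √(SE₁² + SE₂²) = √(1122.20980036 + 910.02375556) = 45.0803.
t* = 2.663, so margin of error = 2.663 × 45.0803 = 120.0488.

120.049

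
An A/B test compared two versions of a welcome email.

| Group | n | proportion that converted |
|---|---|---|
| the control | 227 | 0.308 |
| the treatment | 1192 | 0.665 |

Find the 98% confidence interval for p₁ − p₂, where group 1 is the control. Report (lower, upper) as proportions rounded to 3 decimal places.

Each SE is √(p̂(1−p̂)/n): √(0.3080·0.6920/227) = 0.03064 and √(0.6650·0.3350/1192) = 0.01367.
SE(p̂₁ − p̂₂) = √(SE₁² + SE₂²) = √(0.0009388096 + 0.0001868689) = 0.03355, since the two samples are independent.
At 98% confidence z* = 2.326; margin = 2.326 × 0.03355 = 0.07804.
The difference is 0.3080 − 0.6650 = -0.3570, so the interval is -0.3570 ± 0.07804 = (-0.435, -0.279).

(-0.435, -0.279)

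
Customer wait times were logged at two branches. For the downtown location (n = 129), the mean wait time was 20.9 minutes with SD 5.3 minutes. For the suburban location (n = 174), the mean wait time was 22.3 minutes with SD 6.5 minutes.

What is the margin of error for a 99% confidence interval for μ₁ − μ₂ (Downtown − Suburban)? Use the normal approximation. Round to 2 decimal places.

1.75

SE₁ = s₁/√n₁ = 5.3/√129 = 0.4666; SE₂ = 6.5/√174 = 0.4928.
Independent samples, unequal variances: SE_diff = √(SE₁² + SE₂²) = √(0.21771556 + 0.24285184) = 0.6787.
z* = 2.576, so margin of error = 2.576 × 0.6787 = 1.7483.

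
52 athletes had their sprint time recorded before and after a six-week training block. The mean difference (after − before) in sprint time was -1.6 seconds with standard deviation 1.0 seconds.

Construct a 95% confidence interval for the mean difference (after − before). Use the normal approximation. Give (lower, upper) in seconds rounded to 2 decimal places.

This is a matched-pairs design, so SE = s_d/√n = 1.0/√52 = 0.1387.
Margin = 1.960 × 0.1387 = 0.2719; the interval is -1.6 ± 0.2719 = (-1.87, -1.33).

(-1.87, -1.33)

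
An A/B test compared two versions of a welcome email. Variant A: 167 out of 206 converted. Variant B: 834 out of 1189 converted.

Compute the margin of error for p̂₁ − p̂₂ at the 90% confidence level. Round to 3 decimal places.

0.050

p̂₁ = 167/206 = 0.8107 and p̂₂ = 834/1189 = 0.7014.
SE₁ = √(p̂₁(1−p̂₁)/n₁) = √(0.8107·0.1893/206) = 0.02729; SE₂ = √(0.7014·0.2986/1189) = 0.01327.
Independent samples: SE of the difference = √(SE₁² + SE₂²) = √(0.0007447441 + 0.0001760929) = 0.03035.
z* for 90% confidence is 1.645, so the margin of error is 1.645 × 0.03035 = 0.04993.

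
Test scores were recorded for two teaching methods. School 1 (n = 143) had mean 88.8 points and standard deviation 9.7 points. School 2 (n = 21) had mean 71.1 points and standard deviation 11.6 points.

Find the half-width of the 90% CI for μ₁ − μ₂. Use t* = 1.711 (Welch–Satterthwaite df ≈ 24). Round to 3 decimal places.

4.548

Per-group SEs: s₁/√n₁ = 9.7/√143 = 0.8112, s₂/√n₂ = 11.6/√21 = 2.5313.
Unpooled SE of the difference: √(0.65804544 + 6.40747969) = 2.6581.
Margin of error = t* · SE = 1.711 × 2.6581 = 4.5480.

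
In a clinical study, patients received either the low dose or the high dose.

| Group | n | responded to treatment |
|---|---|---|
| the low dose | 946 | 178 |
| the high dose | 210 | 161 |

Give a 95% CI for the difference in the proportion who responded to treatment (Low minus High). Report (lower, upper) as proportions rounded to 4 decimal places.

(-0.6409, -0.5161)

p̂₁ = 178/946 = 0.1882 and p̂₂ = 161/210 = 0.7667.
SE₁ = √(p̂₁(1−p̂₁)/n₁) = √(0.1882·0.8118/946) = 0.01271; SE₂ = √(0.7667·0.2333/210) = 0.02919.
Independent samples: SE of the difference = √(SE₁² + SE₂²) = √(0.0001615441 + 0.0008520561) = 0.03184.
z* for 95% confidence is 1.960, so the margin of error is 1.960 × 0.03184 = 0.06241.
Point estimate p̂₁ − p̂₂ = 0.1882 − 0.7667 = -0.5785.
-0.5785 ± 0.06241 → (-0.6409, -0.5161).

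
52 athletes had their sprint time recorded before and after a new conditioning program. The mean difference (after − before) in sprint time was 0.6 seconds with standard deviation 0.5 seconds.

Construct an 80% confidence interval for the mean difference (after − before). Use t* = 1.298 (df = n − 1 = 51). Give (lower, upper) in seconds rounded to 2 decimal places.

(0.51, 0.69)

Paired design: SE = s_d/√n = 0.5/√52 = 0.0693.
t* = 1.298; margin of error = 1.298 × 0.0693 = 0.0900.
0.6 ± 0.0900 → (0.51, 0.69).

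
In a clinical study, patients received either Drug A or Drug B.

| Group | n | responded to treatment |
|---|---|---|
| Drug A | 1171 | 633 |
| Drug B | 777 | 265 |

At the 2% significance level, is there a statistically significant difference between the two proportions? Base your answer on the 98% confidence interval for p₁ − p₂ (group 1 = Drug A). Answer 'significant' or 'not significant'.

p̂₁ = 633/1171 = 0.5406 and p̂₂ = 265/777 = 0.3411.
SE₁ = √(p̂₁(1−p̂₁)/n₁) = √(0.5406·0.4594/1171) = 0.01456; SE₂ = √(0.3411·0.6589/777) = 0.01701.
Independent samples: SE of the difference = √(SE₁² + SE₂²) = √(0.0002119936 + 0.0002893401) = 0.02239.
z* for 98% confidence is 2.326, so the margin of error is 2.326 × 0.02239 = 0.05208.
Point estimate p̂₁ − p̂₂ = 0.5406 − 0.3411 = 0.1995.
0.1995 ± 0.05208 → (0.14742, 0.25158).
The interval (0.14742, 0.25158) does not contain 0, so the difference is significant.

significant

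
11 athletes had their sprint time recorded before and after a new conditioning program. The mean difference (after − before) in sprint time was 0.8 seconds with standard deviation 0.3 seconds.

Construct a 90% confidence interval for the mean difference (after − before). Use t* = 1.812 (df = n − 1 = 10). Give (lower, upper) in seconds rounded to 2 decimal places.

This is a matched-pairs design, so SE = s_d/√n = 0.3/√11 = 0.0905.
Margin = 1.812 × 0.0905 = 0.1640; the interval is 0.8 ± 0.1640 = (0.64, 0.96).

(0.64, 0.96)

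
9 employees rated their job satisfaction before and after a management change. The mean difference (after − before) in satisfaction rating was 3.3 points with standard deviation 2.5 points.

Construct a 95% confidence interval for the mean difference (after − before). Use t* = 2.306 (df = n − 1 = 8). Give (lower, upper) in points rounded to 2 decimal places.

Paired design: SE = s_d/√n = 2.5/√9 = 0.8333.
t* = 2.306; margin of error = 2.306 × 0.8333 = 1.9216.
3.3 ± 1.9216 → (1.38, 5.22).

(1.38, 5.22)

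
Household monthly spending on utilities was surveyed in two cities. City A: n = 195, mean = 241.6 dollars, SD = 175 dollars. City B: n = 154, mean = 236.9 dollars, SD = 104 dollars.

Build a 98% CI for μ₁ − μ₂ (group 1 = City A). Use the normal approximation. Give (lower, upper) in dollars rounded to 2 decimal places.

(-30.37, 39.77)

Per-group SEs: s₁/√n₁ = 175/√195 = 12.5320, s₂/√n₂ = 104/√154 = 8.3806.
Unpooled SE of the difference: √(157.051024 + 70.23445636) = 15.0760.
Margin of error = z* · SE = 2.326 × 15.0760 = 35.0668.
x̄₁ − x̄₂ = 241.6 − 236.9 = 4.7000.
CI: 4.7000 ± 35.0668 = (-30.37, 39.77).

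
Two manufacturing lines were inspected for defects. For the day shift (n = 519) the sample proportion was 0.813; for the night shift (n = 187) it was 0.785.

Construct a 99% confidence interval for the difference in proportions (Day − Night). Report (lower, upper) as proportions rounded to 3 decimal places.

(-0.061, 0.117)

SE₁ = √(p̂₁(1−p̂₁)/n₁) = √(0.8130·0.1870/519) = 0.01712; SE₂ = √(0.7850·0.2150/187) = 0.03004.
Independent samples: SE of the difference = √(SE₁² + SE₂²) = √(0.0002930944 + 0.0009024016) = 0.03458.
z* for 99% confidence is 2.576, so the margin of error is 2.576 × 0.03458 = 0.08908.
Point estimate p̂₁ − p̂₂ = 0.8130 − 0.7850 = 0.0280.
0.0280 ± 0.08908 → (-0.061, 0.117).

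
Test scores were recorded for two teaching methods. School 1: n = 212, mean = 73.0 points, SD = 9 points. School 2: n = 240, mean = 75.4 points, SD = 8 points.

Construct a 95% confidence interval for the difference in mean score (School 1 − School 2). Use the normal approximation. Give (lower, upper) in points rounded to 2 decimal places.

Per-group SEs: s₁/√n₁ = 9/√212 = 0.6181, s₂/√n₂ = 8/√240 = 0.5164.
Unpooled SE of the difference: √(0.38204761 + 0.26666896) = 0.8054.
Margin of error = z* · SE = 1.960 × 0.8054 = 1.5786.
x̄₁ − x̄₂ = 73.0 − 75.4 = -2.4000.
CI: -2.4000 ± 1.5786 = (-3.98, -0.82).

(-3.98, -0.82)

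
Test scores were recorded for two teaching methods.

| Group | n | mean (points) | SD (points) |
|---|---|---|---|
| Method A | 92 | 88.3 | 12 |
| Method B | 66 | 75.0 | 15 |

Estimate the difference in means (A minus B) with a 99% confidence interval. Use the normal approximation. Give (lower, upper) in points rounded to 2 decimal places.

Standard errors of each mean: 12/√92 = 1.2511 and 15/√66 = 1.8464.
SE(x̄₁ − x̄₂) = √(1.2511² + 1.8464²) = 2.2303 for independent samples with unequal variances.
With z* = 2.576, the margin is 2.576 × 2.2303 = 5.7453.
x̄₁ − x̄₂ = 88.3 − 75.0 = 13.3000; the interval is 13.3000 ± 5.7453 = (7.55, 19.05).

(7.55, 19.05)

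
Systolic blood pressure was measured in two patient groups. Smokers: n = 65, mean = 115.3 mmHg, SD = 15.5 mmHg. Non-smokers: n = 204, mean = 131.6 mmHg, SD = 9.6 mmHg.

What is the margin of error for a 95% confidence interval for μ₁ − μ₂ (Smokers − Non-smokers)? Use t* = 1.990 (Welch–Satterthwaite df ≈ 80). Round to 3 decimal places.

Standard errors of each mean: 15.5/√65 = 1.9225 and 9.6/√204 = 0.6721.
SE(x̄₁ − x̄₂) = √(1.9225² + 0.6721²) = 2.0366 for independent samples with unequal variances.
With t* = 1.990, the margin is 1.990 × 2.0366 = 4.0528.

4.053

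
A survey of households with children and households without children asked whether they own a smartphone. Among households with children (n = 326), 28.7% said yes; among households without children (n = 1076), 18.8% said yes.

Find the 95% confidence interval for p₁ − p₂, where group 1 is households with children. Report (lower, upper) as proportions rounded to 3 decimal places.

Each SE is √(p̂(1−p̂)/n): √(0.2870·0.7130/326) = 0.02505 and √(0.1880·0.8120/1076) = 0.01191.
SE(p̂₁ − p̂₂) = √(SE₁² + SE₂²) = √(0.0006275025 + 0.0001418481) = 0.02774, since the two samples are independent.
At 95% confidence z* = 1.960; margin = 1.960 × 0.02774 = 0.05437.
The difference is 0.2870 − 0.1880 = 0.0990, so the interval is 0.0990 ± 0.05437 = (0.045, 0.153).

(0.045, 0.153)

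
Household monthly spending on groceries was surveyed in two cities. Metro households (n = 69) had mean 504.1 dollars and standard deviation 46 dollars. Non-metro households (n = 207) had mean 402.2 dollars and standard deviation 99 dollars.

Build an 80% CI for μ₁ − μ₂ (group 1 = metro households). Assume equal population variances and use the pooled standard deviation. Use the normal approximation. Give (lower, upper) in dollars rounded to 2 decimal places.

Pooled variance s_p² = [68·46² + 206·99²] / (69+207−2) = 7893.7737, so s_p = 88.8469.
SE_diff = s_p·√(1/n₁ + 1/n₂) = 88.8469·√(1/69 + 1/207) = 12.3506.
z* = 1.282; margin = 1.282 × 12.3506 = 15.8335.
Difference = 504.1 − 402.2 = 101.9000.
101.9000 ± 15.8335 → (86.07, 117.73).

(86.07, 117.73)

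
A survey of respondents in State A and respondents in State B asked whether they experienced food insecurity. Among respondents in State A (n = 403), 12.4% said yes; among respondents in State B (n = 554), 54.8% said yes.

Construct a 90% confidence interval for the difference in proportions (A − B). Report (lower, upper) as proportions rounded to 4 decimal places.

SE₁ = √(p̂₁(1−p̂₁)/n₁) = √(0.1240·0.8760/403) = 0.01642; SE₂ = √(0.5480·0.4520/554) = 0.02114.
Independent samples: SE of the difference = √(SE₁² + SE₂²) = √(0.0002696164 + 0.0004468996) = 0.02677.
z* for 90% confidence is 1.645, so the margin of error is 1.645 × 0.02677 = 0.04404.
Point estimate p̂₁ − p̂₂ = 0.1240 − 0.5480 = -0.4240.
-0.4240 ± 0.04404 → (-0.4680, -0.3800).

(-0.4680, -0.3800)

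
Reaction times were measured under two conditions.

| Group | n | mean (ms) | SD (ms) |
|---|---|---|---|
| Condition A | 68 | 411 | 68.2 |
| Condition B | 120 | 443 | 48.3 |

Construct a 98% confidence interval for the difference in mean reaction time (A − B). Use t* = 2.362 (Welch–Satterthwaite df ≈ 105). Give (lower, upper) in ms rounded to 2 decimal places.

Per-group SEs: s₁/√n₁ = 68.2/√68 = 8.2705, s₂/√n₂ = 48.3/√120 = 4.4092.
Unpooled SE of the difference: √(68.40117025 + 19.44104464) = 9.3724.
Margin of error = t* · SE = 2.362 × 9.3724 = 22.1376.
x̄₁ − x̄₂ = 411 − 443 = -32.0000.
CI: -32.0000 ± 22.1376 = (-54.14, -9.86).

(-54.14, -9.86)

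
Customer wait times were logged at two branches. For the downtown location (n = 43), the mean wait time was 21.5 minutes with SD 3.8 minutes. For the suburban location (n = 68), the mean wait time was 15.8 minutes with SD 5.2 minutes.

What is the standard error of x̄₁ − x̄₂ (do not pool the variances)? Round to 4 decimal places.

Standard errors of each mean: 3.8/√43 = 0.5795 and 5.2/√68 = 0.6306.
SE(x̄₁ − x̄₂) = √(0.5795² + 0.6306²) = 0.8564 for independent samples with unequal variances.

0.8564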